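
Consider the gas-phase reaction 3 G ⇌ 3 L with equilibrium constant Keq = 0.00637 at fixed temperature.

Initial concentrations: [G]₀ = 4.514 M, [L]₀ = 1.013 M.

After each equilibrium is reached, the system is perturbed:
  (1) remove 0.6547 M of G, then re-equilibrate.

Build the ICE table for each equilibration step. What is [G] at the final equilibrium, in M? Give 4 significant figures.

[G]_eq = 4.11 M

Q₀ = 0.0113 vs Keq = 0.00637 ⇒ Q>K, reverse
Step 1:
                   G          L
  init         4.514      1.013
  Δ           0.1487    -0.1487
  eq           4.663     0.8643
  solve Keq expr → x = -0.04956; check Q = 0.00637
Then remove 0.6547 M of G.
Step 2:
                   G          L
  init         4.008     0.8643
  Δ           0.1024    -0.1024
  eq            4.11     0.7619
  solve Keq expr → x = -0.03413; check Q = 0.00637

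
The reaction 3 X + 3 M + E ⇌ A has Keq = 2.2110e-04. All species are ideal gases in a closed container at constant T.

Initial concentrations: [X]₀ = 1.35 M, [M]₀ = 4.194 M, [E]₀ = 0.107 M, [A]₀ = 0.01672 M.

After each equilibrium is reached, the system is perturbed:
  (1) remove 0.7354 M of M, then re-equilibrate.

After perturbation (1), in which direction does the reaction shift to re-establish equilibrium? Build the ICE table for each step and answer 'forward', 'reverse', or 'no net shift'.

Q₀ = 8.6093e-04 vs Keq = 2.2110e-04 ⇒ Q>K, reverse
Step 1:
                   X          M          E          A
  Initial       1.35      4.194      0.107    0.01672
  Change      0.0344     0.0344    0.01147   -0.01147
  Equil        1.384      4.228     0.1185   0.005254
  solve Keq expr → x = -0.01147; check Q = 2.2110e-04
Then remove 0.7354 M of M.
Step 2:
                   X          M          E          A
  Initial      1.384      3.493     0.1185   0.005254
  Change    0.006533   0.006533   0.002178  -0.002178
  Equil        1.391        3.5     0.1206   0.003076
  solve Keq expr → x = -0.002178; check Q = 2.2110e-04

Direction: reverse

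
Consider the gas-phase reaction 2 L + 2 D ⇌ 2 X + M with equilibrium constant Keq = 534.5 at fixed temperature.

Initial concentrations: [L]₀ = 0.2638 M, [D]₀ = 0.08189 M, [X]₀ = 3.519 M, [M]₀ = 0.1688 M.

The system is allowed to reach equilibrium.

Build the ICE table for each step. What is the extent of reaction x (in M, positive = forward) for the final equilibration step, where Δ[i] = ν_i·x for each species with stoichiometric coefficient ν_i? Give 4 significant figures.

x = -0.03817 M

Q₀ = 4479 vs Keq = 534.5 ⇒ Q>K, reverse
Step 1:
                    L           D           X           M
  Initial      0.2638     0.08189       3.519      0.1688
  Change      0.07634     0.07634    -0.07634    -0.03817
  Equil        0.3401      0.1582       3.443      0.1306
  solve Keq expr → x = -0.03817; check Q = 534.5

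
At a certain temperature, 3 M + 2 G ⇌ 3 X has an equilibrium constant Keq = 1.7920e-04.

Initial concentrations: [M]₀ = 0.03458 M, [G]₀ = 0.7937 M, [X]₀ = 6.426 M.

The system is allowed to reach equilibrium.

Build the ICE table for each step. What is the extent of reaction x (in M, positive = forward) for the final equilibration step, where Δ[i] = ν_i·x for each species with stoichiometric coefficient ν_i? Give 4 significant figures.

x = -1.855 M

Q₀ = 1.0187e+07 vs Keq = 1.7920e-04 ⇒ Q>K, reverse
Step 1:
                  M         G         X
  init      0.03458    0.7937     6.426
  Δ           5.565      3.71    -5.565
  eq            5.6     4.504     0.861
  solve Keq expr → x = -1.855; check Q = 1.7920e-04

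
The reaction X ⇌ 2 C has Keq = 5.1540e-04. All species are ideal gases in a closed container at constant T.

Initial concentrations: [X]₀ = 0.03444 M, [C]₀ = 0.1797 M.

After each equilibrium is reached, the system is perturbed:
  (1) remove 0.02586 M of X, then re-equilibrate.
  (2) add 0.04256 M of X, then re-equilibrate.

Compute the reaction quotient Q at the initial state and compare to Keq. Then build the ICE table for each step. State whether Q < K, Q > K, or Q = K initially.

Q₀ = 0.9376; Q > K (proceeds reverse)

Q₀ = 0.9376 vs Keq = 5.1540e-04 ⇒ Q>K, reverse
Step 1:
                   X          C
  init       0.03444     0.1797
  Δ          0.08591    -0.1718
  eq          0.1204   0.007876
  solve Keq expr → x = -0.08591; check Q = 5.1540e-04
Then remove 0.02586 M of X.
Step 2:
                   X          C
  init       0.09449   0.007876
  Δ       4.4050e-04 -8.8101e-04
  eq         0.09493   0.006995
  solve Keq expr → x = -4.4050e-04; check Q = 5.1540e-04
Then add 0.04256 M of X.
Step 3:
                   X          C
  init        0.1375   0.006995
  Δ       -7.0085e-04   0.001402
  eq          0.1368   0.008397
  solve Keq expr → x = 7.0085e-04; check Q = 5.1540e-04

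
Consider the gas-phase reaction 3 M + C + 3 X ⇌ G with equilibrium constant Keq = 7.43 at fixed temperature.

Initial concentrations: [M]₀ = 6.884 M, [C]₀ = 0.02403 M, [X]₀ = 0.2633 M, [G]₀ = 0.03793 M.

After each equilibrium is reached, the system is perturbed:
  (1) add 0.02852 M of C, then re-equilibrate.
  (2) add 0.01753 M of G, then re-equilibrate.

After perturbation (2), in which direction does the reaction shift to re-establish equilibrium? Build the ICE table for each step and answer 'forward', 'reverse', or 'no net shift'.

Q₀ = 0.2651 vs Keq = 7.43 ⇒ Q<K, forward
Step 1:
                  M         C         X         G
  Initial     6.884   0.02403    0.2633   0.03793
  Change    -0.0628  -0.02093   -0.0628   0.02093
  Equil       6.821  0.003097    0.2005   0.05886
  solve Keq expr → x = 0.02093; check Q = 7.43
Then add 0.02852 M of C.
Step 2:
                  M         C         X         G
  Initial     6.821   0.03162    0.2005   0.05886
  Change   -0.05882  -0.01961  -0.05882   0.01961
  Equil       6.762   0.01201    0.1417   0.07847
  solve Keq expr → x = 0.01961; check Q = 7.43
Then add 0.01753 M of G.
Step 3:
                  M         C         X         G
  Initial     6.762   0.01201    0.1417     0.096
  Change   0.003941  0.001314  0.003941 -0.001314
  Equil       6.766   0.01332    0.1456   0.09469
  solve Keq expr → x = -0.001314; check Q = 7.43

Direction: reverse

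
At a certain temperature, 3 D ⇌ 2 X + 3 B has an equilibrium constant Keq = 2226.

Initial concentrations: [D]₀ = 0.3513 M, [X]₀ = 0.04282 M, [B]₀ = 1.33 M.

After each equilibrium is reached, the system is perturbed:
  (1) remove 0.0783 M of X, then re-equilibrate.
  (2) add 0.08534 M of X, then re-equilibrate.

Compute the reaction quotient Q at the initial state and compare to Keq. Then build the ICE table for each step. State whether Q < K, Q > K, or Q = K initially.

Q₀ = 0.0995; Q < K (proceeds forward)

Q₀ = 0.0995 vs Keq = 2226 ⇒ Q<K, forward
Step 1:
                   D          X          B
  Initial     0.3513    0.04282       1.33
  Change     -0.3024     0.2016     0.3024
  Equil      0.04888     0.2444      1.632
  solve Keq expr → x = 0.1008; check Q = 2226
Then remove 0.0783 M of X.
Step 2:
                   D          X          B
  Initial    0.04888     0.1661      1.632
  Change   -0.009868   0.006579   0.009868
  Equil      0.03901     0.1727      1.642
  solve Keq expr → x = 0.003289; check Q = 2226
Then add 0.08534 M of X.
Step 3:
                   D          X          B
  Initial    0.03901     0.2581      1.642
  Change      0.0107  -0.007135    -0.0107
  Equil      0.04971     0.2509      1.632
  solve Keq expr → x = -0.003568; check Q = 2226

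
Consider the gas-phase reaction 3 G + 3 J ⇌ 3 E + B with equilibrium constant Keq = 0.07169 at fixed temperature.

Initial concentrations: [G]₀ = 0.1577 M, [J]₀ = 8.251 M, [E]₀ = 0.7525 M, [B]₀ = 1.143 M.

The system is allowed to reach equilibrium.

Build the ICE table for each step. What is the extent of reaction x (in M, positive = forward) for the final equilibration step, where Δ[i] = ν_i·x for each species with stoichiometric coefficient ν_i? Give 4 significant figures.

Q₀ = 0.2211 vs Keq = 0.07169 ⇒ Q>K, reverse
Step 1:
                  G         J         E         B
  Initial    0.1577     8.251    0.7525     1.143
  Change    0.05316   0.05316  -0.05316  -0.01772
  Equil      0.2109     8.304    0.6993     1.125
  solve Keq expr → x = -0.01772; check Q = 0.07169

x = -0.01772 M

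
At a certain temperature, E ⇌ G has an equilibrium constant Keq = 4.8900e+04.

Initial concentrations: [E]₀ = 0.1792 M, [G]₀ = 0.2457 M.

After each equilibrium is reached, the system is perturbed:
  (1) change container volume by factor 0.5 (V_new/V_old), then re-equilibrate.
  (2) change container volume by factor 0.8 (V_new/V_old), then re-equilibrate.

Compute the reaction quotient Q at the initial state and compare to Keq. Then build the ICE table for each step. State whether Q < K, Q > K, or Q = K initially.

Q₀ = 1.371; Q < K (proceeds forward)

Q₀ = 1.371 vs Keq = 4.8900e+04 ⇒ Q<K, forward
Step 1:
                    E           G
  I            0.1792      0.2457
  C           -0.1792      0.1792
  E        8.6890e-06      0.4249
  solve Keq expr → x = 0.1792; check Q = 4.8900e+04
Then change container volume by factor 0.5 (V_new/V_old).
Step 2:
                    E           G
  I        1.7378e-05      0.8498
  C                 0           0
  E        1.7378e-05      0.8498
  solve Keq expr → x = 0; check Q = 4.8900e+04
Then change container volume by factor 0.8 (V_new/V_old).
Step 3:
                    E           G
  I        2.1722e-05       1.062
  C                 0           0
  E        2.1722e-05       1.062
  solve Keq expr → x = 0; check Q = 4.8900e+04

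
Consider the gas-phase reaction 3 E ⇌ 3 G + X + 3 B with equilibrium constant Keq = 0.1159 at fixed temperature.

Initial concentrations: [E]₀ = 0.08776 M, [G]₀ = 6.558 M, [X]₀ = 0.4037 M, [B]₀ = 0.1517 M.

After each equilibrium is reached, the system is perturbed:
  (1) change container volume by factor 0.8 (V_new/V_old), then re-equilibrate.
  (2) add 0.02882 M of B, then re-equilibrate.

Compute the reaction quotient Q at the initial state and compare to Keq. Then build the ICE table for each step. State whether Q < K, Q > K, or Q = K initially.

Q₀ = 588.1; Q > K (proceeds reverse)

Q₀ = 588.1 vs Keq = 0.1159 ⇒ Q>K, reverse
Step 1:
                   E          G          X          B
  Initial    0.08776      6.558     0.4037     0.1517
  Change      0.1286    -0.1286   -0.04288    -0.1286
  Equil       0.2164      6.429     0.3608    0.02305
  solve Keq expr → x = -0.04288; check Q = 0.1159
Then change container volume by factor 0.8 (V_new/V_old).
Step 2:
                   E          G          X          B
  Initial     0.2705      8.037      0.451    0.02881
  Change     0.00682   -0.00682  -0.002273   -0.00682
  Equil       0.2773       8.03     0.4487    0.02199
  solve Keq expr → x = -0.002273; check Q = 0.1159
Then add 0.02882 M of B.
Step 3:
                   E          G          X          B
  Initial     0.2773       8.03     0.4487    0.05081
  Change     0.02648   -0.02648  -0.008827   -0.02648
  Equil       0.3038      8.003     0.4399    0.02433
  solve Keq expr → x = -0.008827; check Q = 0.1159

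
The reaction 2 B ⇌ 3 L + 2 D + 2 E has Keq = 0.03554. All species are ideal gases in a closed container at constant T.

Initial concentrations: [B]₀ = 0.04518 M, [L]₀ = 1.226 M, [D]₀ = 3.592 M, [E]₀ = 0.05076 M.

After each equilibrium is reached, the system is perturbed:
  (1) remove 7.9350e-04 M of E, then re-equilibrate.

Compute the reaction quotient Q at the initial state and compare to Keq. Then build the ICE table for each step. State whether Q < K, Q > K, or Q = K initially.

Q₀ = 30.01 vs Keq = 0.03554 ⇒ Q>K, reverse
Step 1:
                  B         L         D         E
  init      0.04518     1.226     3.592   0.05076
  Δ         0.04682  -0.07023  -0.04682  -0.04682
  eq          0.092     1.156     3.545  0.003937
  solve Keq expr → x = -0.02341; check Q = 0.03554
Then remove 7.9350e-04 M of E.
Step 2:
                  B         L         D         E
  init        0.092     1.156     3.545  0.003144
  Δ       -7.5464e-04  0.001132 7.5464e-04 7.5464e-04
  eq        0.09125     1.157     3.546  0.003899
  solve Keq expr → x = 3.7732e-04; check Q = 0.03554

Q₀ = 30.01; Q > K (proceeds reverse)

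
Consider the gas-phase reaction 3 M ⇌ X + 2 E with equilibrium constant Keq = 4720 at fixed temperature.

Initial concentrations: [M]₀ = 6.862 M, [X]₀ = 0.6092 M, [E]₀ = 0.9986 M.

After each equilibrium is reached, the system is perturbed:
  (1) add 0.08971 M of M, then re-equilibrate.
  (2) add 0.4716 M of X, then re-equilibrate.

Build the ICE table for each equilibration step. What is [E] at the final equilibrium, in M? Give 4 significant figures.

Q₀ = 0.00188 vs Keq = 4720 ⇒ Q<K, forward
Step 1:
                   M          X          E
  init         6.862     0.6092     0.9986
  Δ           -6.603      2.201      4.402
  eq           0.259       2.81      5.401
  solve Keq expr → x = 2.201; check Q = 4720
Then add 0.08971 M of M.
Step 2:
                   M          X          E
  init        0.3487       2.81      5.401
  Δ         -0.08697    0.02899    0.05798
  eq          0.2617      2.839      5.459
  solve Keq expr → x = 0.02899; check Q = 4720
Then add 0.4716 M of X.
Step 3:
                   M          X          E
  init        0.2617      3.311      5.459
  Δ          0.01333  -0.004444  -0.008888
  eq           0.275      3.306       5.45
  solve Keq expr → x = -0.004444; check Q = 4720

[E]_eq = 5.45 M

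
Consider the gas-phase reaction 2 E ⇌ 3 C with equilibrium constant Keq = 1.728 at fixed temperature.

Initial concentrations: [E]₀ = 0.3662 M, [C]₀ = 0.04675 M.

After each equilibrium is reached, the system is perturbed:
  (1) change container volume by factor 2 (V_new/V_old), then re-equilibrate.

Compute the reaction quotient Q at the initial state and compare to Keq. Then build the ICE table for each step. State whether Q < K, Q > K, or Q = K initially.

Q₀ = 7.6192e-04 vs Keq = 1.728 ⇒ Q<K, forward
Step 1:
                  E         C
  Initial    0.3662   0.04675
  Change    -0.2054    0.3081
  Equil      0.1608    0.3548
  solve Keq expr → x = 0.1027; check Q = 1.728
Then change container volume by factor 2 (V_new/V_old).
Step 2:
                  E         C
  Initial    0.0804    0.1774
  Change   -0.01352   0.02029
  Equil     0.06688    0.1977
  solve Keq expr → x = 0.006762; check Q = 1.728

Q₀ = 7.6192e-04; Q < K (proceeds forward)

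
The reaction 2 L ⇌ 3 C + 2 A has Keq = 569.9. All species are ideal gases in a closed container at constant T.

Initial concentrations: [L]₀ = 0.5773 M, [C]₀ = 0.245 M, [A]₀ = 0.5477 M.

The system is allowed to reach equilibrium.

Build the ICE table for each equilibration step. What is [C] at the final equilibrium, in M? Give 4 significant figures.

Q₀ = 0.01324 vs Keq = 569.9 ⇒ Q<K, forward
Step 1:
                    L           C           A
  Initial      0.5773       0.245      0.5477
  Change      -0.5295      0.7942      0.5295
  Equil        0.0478       1.039       1.077
  solve Keq expr → x = 0.2647; check Q = 569.9

[C]_eq = 1.039 M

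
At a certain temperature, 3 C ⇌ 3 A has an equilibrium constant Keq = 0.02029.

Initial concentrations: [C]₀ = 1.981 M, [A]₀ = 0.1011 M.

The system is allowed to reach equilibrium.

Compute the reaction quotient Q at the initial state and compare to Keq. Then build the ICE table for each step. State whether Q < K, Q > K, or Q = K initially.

Q₀ = 1.3292e-04 vs Keq = 0.02029 ⇒ Q<K, forward
Step 1:
                  C         A
  I           1.981    0.1011
  C         -0.3451    0.3451
  E           1.636    0.4462
  solve Keq expr → x = 0.115; check Q = 0.02029

Q₀ = 1.3292e-04; Q < K (proceeds forward)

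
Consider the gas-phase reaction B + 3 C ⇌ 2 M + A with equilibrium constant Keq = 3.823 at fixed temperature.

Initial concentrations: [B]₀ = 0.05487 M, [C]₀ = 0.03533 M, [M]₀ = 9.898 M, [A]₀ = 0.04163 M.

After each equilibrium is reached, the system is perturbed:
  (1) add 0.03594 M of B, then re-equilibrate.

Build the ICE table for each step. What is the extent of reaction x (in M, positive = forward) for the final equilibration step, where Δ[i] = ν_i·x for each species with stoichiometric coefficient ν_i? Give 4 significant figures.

x = 5.8531e-06 M

Q₀ = 1.6855e+06 vs Keq = 3.823 ⇒ Q>K, reverse
Step 1:
                    B           C           M           A
  init        0.05487     0.03533       9.898     0.04163
  Δ           0.04161      0.1248    -0.08323    -0.04161
  eq          0.09648      0.1602       9.815  1.5735e-05
  solve Keq expr → x = -0.04161; check Q = 3.823
Then add 0.03594 M of B.
Step 2:
                    B           C           M           A
  init         0.1324      0.1602       9.815  1.5735e-05
  Δ       -5.8531e-06 -1.7559e-05  1.1706e-05  5.8531e-06
  eq           0.1324      0.1602       9.815  2.1588e-05
  solve Keq expr → x = 5.8531e-06; check Q = 3.823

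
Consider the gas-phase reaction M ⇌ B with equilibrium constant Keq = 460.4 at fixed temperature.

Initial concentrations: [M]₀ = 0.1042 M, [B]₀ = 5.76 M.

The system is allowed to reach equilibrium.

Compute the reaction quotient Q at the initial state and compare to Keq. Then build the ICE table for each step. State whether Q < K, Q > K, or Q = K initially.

Q₀ = 55.28; Q < K (proceeds forward)

Q₀ = 55.28 vs Keq = 460.4 ⇒ Q<K, forward
Step 1:
                    M           B
  init         0.1042        5.76
  Δ          -0.09149     0.09149
  eq          0.01271       5.851
  solve Keq expr → x = 0.09149; check Q = 460.4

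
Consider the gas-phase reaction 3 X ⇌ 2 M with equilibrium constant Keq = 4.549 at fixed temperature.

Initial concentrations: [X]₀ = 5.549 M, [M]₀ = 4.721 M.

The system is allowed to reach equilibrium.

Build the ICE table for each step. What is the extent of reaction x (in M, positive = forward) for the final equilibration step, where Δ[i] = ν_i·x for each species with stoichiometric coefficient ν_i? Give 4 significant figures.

x = 1.117 M

Q₀ = 0.1304 vs Keq = 4.549 ⇒ Q<K, forward
Step 1:
                   X          M
  I            5.549      4.721
  C            -3.35      2.233
  E            2.199      6.954
  solve Keq expr → x = 1.117; check Q = 4.549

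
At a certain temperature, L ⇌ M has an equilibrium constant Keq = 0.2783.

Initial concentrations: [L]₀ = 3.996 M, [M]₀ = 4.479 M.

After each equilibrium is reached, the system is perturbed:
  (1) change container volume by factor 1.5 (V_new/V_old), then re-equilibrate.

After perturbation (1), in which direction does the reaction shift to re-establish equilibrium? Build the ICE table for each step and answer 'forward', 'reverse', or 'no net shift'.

Direction: no net shift

Q₀ = 1.121 vs Keq = 0.2783 ⇒ Q>K, reverse
Step 1:
                    L           M
  Initial       3.996       4.479
  Change        2.634      -2.634
  Equil          6.63       1.845
  solve Keq expr → x = -2.634; check Q = 0.2783
Then change container volume by factor 1.5 (V_new/V_old).
Step 2:
                    L           M
  Initial        4.42        1.23
  Change            0           0
  Equil          4.42        1.23
  solve Keq expr → x = 0; check Q = 0.2783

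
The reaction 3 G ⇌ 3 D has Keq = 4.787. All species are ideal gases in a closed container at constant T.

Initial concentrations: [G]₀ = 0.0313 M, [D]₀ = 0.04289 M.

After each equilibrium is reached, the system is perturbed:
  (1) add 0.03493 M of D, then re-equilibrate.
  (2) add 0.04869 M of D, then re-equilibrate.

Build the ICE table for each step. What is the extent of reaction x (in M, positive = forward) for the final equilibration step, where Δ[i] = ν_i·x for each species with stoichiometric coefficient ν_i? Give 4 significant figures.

Q₀ = 2.573 vs Keq = 4.787 ⇒ Q<K, forward
Step 1:
                   G          D
  I           0.0313    0.04289
  C        -0.003672   0.003672
  E          0.02763    0.04656
  solve Keq expr → x = 0.001224; check Q = 4.787
Then add 0.03493 M of D.
Step 2:
                   G          D
  I          0.02763    0.08149
  C          0.01301   -0.01301
  E          0.04064    0.06848
  solve Keq expr → x = -0.004336; check Q = 4.787
Then add 0.04869 M of D.
Step 3:
                   G          D
  I          0.04064     0.1172
  C          0.01813   -0.01813
  E          0.05877    0.09904
  solve Keq expr → x = -0.006044; check Q = 4.787

x = -0.006044 M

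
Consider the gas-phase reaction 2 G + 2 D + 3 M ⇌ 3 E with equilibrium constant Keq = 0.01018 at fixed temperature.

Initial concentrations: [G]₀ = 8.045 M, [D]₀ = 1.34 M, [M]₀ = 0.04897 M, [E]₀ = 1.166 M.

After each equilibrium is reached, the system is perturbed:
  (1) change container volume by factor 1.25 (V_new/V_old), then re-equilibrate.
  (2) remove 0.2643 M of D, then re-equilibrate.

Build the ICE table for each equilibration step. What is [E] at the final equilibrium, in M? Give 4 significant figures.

Q₀ = 116.2 vs Keq = 0.01018 ⇒ Q>K, reverse
Step 1:
                   G          D          M          E
  init         8.045       1.34    0.04897      1.166
  Δ           0.3264     0.3264     0.4896    -0.4896
  eq           8.371      1.666     0.5386     0.6764
  solve Keq expr → x = -0.1632; check Q = 0.01018
Then change container volume by factor 1.25 (V_new/V_old).
Step 2:
                   G          D          M          E
  init         6.697      1.333     0.4309     0.5411
  Δ          0.04384    0.04384    0.06576   -0.06576
  eq           6.741      1.377     0.4966     0.4754
  solve Keq expr → x = -0.02192; check Q = 0.01018
Then remove 0.2643 M of D.
Step 3:
                   G          D          M          E
  init         6.741      1.113     0.4966     0.4754
  Δ          0.02064    0.02064    0.03095   -0.03095
  eq           6.762      1.133     0.5276     0.4444
  solve Keq expr → x = -0.01032; check Q = 0.01018

[E]_eq = 0.4444 M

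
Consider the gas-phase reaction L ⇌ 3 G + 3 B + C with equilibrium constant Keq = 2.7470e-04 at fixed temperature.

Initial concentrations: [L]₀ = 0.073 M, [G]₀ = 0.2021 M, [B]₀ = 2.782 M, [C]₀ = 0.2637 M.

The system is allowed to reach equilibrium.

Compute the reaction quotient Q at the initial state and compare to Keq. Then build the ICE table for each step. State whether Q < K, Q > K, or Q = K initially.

Q₀ = 0.642; Q > K (proceeds reverse)

Q₀ = 0.642 vs Keq = 2.7470e-04 ⇒ Q>K, reverse
Step 1:
                   L          G          B          C
  I            0.073     0.2021      2.782     0.2637
  C          0.06014    -0.1804    -0.1804   -0.06014
  E           0.1331    0.02169      2.602     0.2036
  solve Keq expr → x = -0.06014; check Q = 2.7470e-04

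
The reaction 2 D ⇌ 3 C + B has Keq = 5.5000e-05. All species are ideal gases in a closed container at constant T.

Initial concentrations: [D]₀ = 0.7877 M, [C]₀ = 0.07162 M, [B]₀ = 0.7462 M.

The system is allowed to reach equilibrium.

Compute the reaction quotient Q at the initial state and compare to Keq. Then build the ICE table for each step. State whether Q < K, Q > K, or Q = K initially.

Q₀ = 4.4181e-04 vs Keq = 5.5000e-05 ⇒ Q>K, reverse
Step 1:
                  D         C         B
  Initial    0.7877   0.07162    0.7462
  Change    0.02331  -0.03497  -0.01166
  Equil       0.811   0.03665    0.7345
  solve Keq expr → x = -0.01166; check Q = 5.5000e-05

Q₀ = 4.4181e-04; Q > K (proceeds reverse)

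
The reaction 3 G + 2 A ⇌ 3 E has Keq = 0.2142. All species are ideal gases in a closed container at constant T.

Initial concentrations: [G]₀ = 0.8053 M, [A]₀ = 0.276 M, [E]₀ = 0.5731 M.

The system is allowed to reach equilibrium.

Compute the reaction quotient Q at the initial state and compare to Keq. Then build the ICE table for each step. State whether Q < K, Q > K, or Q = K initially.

Q₀ = 4.732; Q > K (proceeds reverse)

Q₀ = 4.732 vs Keq = 0.2142 ⇒ Q>K, reverse
Step 1:
                  G         A         E
  Initial    0.8053     0.276    0.5731
  Change     0.2245    0.1496   -0.2245
  Equil        1.03    0.4256    0.3486
  solve Keq expr → x = -0.07482; check Q = 0.2142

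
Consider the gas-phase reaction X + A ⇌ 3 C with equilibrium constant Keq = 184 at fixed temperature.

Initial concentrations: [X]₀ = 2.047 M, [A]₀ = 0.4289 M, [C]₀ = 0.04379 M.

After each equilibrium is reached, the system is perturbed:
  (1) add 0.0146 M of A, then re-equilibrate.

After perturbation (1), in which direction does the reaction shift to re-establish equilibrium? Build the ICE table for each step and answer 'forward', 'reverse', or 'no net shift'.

Direction: forward

Q₀ = 9.5643e-05 vs Keq = 184 ⇒ Q<K, forward
Step 1:
                   X          A          C
  I            2.047     0.4289    0.04379
  C          -0.4214    -0.4214      1.264
  E            1.626   0.007482      1.308
  solve Keq expr → x = 0.4214; check Q = 184
Then add 0.0146 M of A.
Step 2:
                   X          A          C
  I            1.626    0.02208      1.308
  C          -0.0138    -0.0138    0.04139
  E            1.612   0.008286      1.349
  solve Keq expr → x = 0.0138; check Q = 184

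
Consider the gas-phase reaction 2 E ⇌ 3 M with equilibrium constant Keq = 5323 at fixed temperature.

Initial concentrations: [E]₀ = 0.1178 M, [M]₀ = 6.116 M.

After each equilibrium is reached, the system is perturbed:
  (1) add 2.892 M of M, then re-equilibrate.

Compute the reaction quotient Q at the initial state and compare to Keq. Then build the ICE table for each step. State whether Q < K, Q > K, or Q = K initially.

Q₀ = 1.6486e+04; Q > K (proceeds reverse)

Q₀ = 1.6486e+04 vs Keq = 5323 ⇒ Q>K, reverse
Step 1:
                    E           M
  init         0.1178       6.116
  Δ            0.0832     -0.1248
  eq            0.201       5.991
  solve Keq expr → x = -0.0416; check Q = 5323
Then add 2.892 M of M.
Step 2:
                    E           M
  init          0.201       8.883
  Δ            0.1483     -0.2225
  eq           0.3493       8.661
  solve Keq expr → x = -0.07417; check Q = 5323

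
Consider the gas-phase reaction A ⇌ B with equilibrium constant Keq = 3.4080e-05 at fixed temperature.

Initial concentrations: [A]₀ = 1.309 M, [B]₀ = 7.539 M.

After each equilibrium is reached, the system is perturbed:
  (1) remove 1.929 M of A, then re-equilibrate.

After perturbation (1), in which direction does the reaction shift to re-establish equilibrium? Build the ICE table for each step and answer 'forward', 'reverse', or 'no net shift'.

Direction: reverse

Q₀ = 5.759 vs Keq = 3.4080e-05 ⇒ Q>K, reverse
Step 1:
                  A         B
  I           1.309     7.539
  C           7.539    -7.539
  E           8.848 3.0153e-04
  solve Keq expr → x = -7.539; check Q = 3.4080e-05
Then remove 1.929 M of A.
Step 2:
                  A         B
  I           6.919 3.0153e-04
  C       6.5738e-05 -6.5738e-05
  E           6.919 2.3579e-04
  solve Keq expr → x = -6.5738e-05; check Q = 3.4080e-05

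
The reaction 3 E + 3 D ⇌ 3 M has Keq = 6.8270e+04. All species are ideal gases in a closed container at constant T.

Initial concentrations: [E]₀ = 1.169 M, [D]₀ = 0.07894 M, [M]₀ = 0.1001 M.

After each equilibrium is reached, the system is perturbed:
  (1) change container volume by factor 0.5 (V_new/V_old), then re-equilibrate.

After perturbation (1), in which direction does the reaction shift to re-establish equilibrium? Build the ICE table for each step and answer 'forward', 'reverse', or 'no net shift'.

Direction: forward

Q₀ = 1.276 vs Keq = 6.8270e+04 ⇒ Q<K, forward
Step 1:
                    E           D           M
  Initial       1.169     0.07894      0.1001
  Change     -0.07502    -0.07502     0.07502
  Equil         1.094    0.003917      0.1751
  solve Keq expr → x = 0.02501; check Q = 6.8270e+04
Then change container volume by factor 0.5 (V_new/V_old).
Step 2:
                    E           D           M
  Initial       2.188    0.007833      0.3502
  Change    -0.003867   -0.003867    0.003867
  Equil         2.184    0.003967      0.3541
  solve Keq expr → x = 0.001289; check Q = 6.8270e+04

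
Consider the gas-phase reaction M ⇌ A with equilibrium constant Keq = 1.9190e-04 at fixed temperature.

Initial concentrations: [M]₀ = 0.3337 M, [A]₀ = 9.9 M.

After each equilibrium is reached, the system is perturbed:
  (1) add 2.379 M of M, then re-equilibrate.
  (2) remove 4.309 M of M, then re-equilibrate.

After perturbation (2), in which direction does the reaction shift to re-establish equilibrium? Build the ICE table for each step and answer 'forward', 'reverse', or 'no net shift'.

Direction: reverse

Q₀ = 29.67 vs Keq = 1.9190e-04 ⇒ Q>K, reverse
Step 1:
                   M          A
  init        0.3337        9.9
  Δ            9.898     -9.898
  eq           10.23   0.001963
  solve Keq expr → x = -9.898; check Q = 1.9190e-04
Then add 2.379 M of M.
Step 2:
                   M          A
  init         12.61   0.001963
  Δ       -4.5644e-04 4.5644e-04
  eq           12.61    0.00242
  solve Keq expr → x = 4.5644e-04; check Q = 1.9190e-04
Then remove 4.309 M of M.
Step 3:
                   M          A
  init         8.301    0.00242
  Δ       8.2674e-04 -8.2674e-04
  eq           8.302   0.001593
  solve Keq expr → x = -8.2674e-04; check Q = 1.9190e-04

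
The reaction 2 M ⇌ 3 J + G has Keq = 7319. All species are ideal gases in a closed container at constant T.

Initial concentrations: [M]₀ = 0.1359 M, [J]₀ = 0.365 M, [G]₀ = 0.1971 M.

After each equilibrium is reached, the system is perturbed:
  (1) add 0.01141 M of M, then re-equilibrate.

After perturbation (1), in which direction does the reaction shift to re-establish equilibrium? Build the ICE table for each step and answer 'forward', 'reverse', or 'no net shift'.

Direction: forward

Q₀ = 0.519 vs Keq = 7319 ⇒ Q<K, forward
Step 1:
                   M          J          G
  init        0.1359      0.365     0.1971
  Δ          -0.1334        0.2    0.06668
  eq         0.00255      0.565     0.2638
  solve Keq expr → x = 0.06668; check Q = 7319
Then add 0.01141 M of M.
Step 2:
                   M          J          G
  init       0.01396      0.565     0.2638
  Δ         -0.01127     0.0169   0.005633
  eq        0.002693     0.5819     0.2694
  solve Keq expr → x = 0.005633; check Q = 7319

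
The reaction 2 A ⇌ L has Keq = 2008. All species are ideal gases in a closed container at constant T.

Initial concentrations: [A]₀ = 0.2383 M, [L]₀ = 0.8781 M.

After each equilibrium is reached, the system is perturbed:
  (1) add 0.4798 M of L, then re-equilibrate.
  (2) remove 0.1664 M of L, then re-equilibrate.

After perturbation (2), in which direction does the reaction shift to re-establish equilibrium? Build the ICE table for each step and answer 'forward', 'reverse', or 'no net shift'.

Q₀ = 15.46 vs Keq = 2008 ⇒ Q<K, forward
Step 1:
                    A           L
  Initial      0.2383      0.8781
  Change      -0.2161      0.1081
  Equil       0.02216      0.9862
  solve Keq expr → x = 0.1081; check Q = 2008
Then add 0.4798 M of L.
Step 2:
                    A           L
  Initial     0.02216       1.466
  Change     0.004836   -0.002418
  Equil         0.027       1.464
  solve Keq expr → x = -0.002418; check Q = 2008
Then remove 0.1664 M of L.
Step 3:
                    A           L
  Initial       0.027       1.297
  Change    -0.001573  7.8667e-04
  Equil       0.02542       1.298
  solve Keq expr → x = 7.8667e-04; check Q = 2008

Direction: forward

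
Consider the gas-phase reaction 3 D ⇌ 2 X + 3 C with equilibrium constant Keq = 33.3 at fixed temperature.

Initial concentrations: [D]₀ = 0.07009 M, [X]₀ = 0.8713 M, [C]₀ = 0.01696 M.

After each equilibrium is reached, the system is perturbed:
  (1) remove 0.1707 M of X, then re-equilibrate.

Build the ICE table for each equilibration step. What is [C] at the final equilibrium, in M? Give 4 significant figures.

Q₀ = 0.01076 vs Keq = 33.3 ⇒ Q<K, forward
Step 1:
                    D           X           C
  Initial     0.07009      0.8713     0.01696
  Change     -0.05048     0.03365     0.05048
  Equil       0.01961       0.905     0.06744
  solve Keq expr → x = 0.01683; check Q = 33.3
Then remove 0.1707 M of X.
Step 2:
                    D           X           C
  Initial     0.01961      0.7343     0.06744
  Change    -0.002019    0.001346    0.002019
  Equil       0.01759      0.7356     0.06946
  solve Keq expr → x = 6.7295e-04; check Q = 33.3

[C]_eq = 0.06946 M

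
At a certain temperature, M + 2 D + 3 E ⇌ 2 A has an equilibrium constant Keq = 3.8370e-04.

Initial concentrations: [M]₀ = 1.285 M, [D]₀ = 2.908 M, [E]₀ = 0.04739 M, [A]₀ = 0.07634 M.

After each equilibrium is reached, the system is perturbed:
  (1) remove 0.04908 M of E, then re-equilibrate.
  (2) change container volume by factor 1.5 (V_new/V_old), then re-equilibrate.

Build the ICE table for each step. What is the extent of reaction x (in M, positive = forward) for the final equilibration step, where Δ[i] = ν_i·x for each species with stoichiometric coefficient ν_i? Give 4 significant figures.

x = -4.3867e-04 M

Q₀ = 5.039 vs Keq = 3.8370e-04 ⇒ Q>K, reverse
Step 1:
                    M           D           E           A
  I             1.285       2.908     0.04739     0.07634
  C           0.03611     0.07222      0.1083    -0.07222
  E             1.321        2.98      0.1557    0.004123
  solve Keq expr → x = -0.03611; check Q = 3.8370e-04
Then remove 0.04908 M of E.
Step 2:
                    M           D           E           A
  I             1.321        2.98      0.1066    0.004123
  C        8.5000e-04      0.0017     0.00255     -0.0017
  E             1.322       2.982      0.1092    0.002423
  solve Keq expr → x = -8.5000e-04; check Q = 3.8370e-04
Then change container volume by factor 1.5 (V_new/V_old).
Step 3:
                    M           D           E           A
  I            0.8813       1.988     0.07279    0.001615
  C        4.3867e-04  8.7733e-04    0.001316 -8.7733e-04
  E            0.8817       1.989     0.07411  7.3798e-04
  solve Keq expr → x = -4.3867e-04; check Q = 3.8370e-04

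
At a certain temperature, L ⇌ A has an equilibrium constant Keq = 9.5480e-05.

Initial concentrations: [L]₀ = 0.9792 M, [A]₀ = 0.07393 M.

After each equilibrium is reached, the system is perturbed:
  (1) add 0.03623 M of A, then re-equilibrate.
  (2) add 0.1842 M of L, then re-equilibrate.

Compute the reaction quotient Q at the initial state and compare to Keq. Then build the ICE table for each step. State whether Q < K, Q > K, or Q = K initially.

Q₀ = 0.0755 vs Keq = 9.5480e-05 ⇒ Q>K, reverse
Step 1:
                   L          A
  init        0.9792    0.07393
  Δ          0.07383   -0.07383
  eq           1.053 1.0054e-04
  solve Keq expr → x = -0.07383; check Q = 9.5480e-05
Then add 0.03623 M of A.
Step 2:
                   L          A
  init         1.053    0.03633
  Δ          0.03623   -0.03623
  eq           1.089 1.0400e-04
  solve Keq expr → x = -0.03623; check Q = 9.5480e-05
Then add 0.1842 M of L.
Step 3:
                   L          A
  init         1.273 1.0400e-04
  Δ       -1.7586e-05 1.7586e-05
  eq           1.273 1.2159e-04
  solve Keq expr → x = 1.7586e-05; check Q = 9.5480e-05

Q₀ = 0.0755; Q > K (proceeds reverse)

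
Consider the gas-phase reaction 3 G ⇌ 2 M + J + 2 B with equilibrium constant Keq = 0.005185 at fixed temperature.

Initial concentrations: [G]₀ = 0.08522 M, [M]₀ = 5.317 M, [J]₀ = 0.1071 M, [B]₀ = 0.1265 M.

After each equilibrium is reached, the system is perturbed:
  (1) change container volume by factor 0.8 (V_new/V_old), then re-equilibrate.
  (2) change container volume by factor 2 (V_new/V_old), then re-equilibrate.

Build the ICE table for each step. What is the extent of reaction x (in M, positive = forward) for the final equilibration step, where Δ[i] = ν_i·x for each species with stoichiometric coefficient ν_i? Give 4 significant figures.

Q₀ = 78.29 vs Keq = 0.005185 ⇒ Q>K, reverse
Step 1:
                  G         M         J         B
  Initial   0.08522     5.317    0.1071    0.1265
  Change      0.177    -0.118  -0.05901    -0.118
  Equil      0.2622     5.199   0.04809  0.008482
  solve Keq expr → x = -0.05901; check Q = 0.005185
Then change container volume by factor 0.8 (V_new/V_old).
Step 2:
                  G         M         J         B
  Initial    0.3278     6.499   0.06011    0.0106
  Change   0.002902 -0.001935 -9.6749e-04 -0.001935
  Equil      0.3307     6.497   0.05915  0.008667
  solve Keq expr → x = -9.6749e-04; check Q = 0.005185
Then change container volume by factor 2 (V_new/V_old).
Step 3:
                  G         M         J         B
  Initial    0.1654     3.248   0.02957  0.004334
  Change  -0.005481  0.003654  0.001827  0.003654
  Equil      0.1599     3.252    0.0314  0.007988
  solve Keq expr → x = 0.001827; check Q = 0.005185

x = 0.001827 M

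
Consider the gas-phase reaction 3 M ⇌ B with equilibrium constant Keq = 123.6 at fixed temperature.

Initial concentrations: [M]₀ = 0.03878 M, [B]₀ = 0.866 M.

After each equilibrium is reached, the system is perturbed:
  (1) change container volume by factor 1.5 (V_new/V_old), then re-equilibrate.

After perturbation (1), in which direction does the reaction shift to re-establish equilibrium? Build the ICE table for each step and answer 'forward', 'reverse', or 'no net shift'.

Direction: reverse

Q₀ = 1.4849e+04 vs Keq = 123.6 ⇒ Q>K, reverse
Step 1:
                    M           B
  init        0.03878       0.866
  Δ            0.1488    -0.04962
  eq           0.1876      0.8164
  solve Keq expr → x = -0.04962; check Q = 123.6
Then change container volume by factor 1.5 (V_new/V_old).
Step 2:
                    M           B
  init         0.1251      0.5443
  Δ           0.03756    -0.01252
  eq           0.1626      0.5317
  solve Keq expr → x = -0.01252; check Q = 123.6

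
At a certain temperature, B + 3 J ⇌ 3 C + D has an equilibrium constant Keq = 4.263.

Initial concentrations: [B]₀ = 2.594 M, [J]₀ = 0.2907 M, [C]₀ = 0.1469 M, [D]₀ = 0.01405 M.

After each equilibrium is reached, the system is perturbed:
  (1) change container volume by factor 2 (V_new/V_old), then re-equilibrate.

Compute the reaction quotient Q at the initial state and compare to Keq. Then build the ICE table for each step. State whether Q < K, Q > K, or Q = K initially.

Q₀ = 6.9893e-04 vs Keq = 4.263 ⇒ Q<K, forward
Step 1:
                    B           J           C           D
  init          2.594      0.2907      0.1469     0.01405
  Δ          -0.07254     -0.2176      0.2176     0.07254
  eq            2.521     0.07307      0.3645     0.08659
  solve Keq expr → x = 0.07254; check Q = 4.263
Then change container volume by factor 2 (V_new/V_old).
Step 2:
                    B           J           C           D
  init          1.261     0.03654      0.1823      0.0433
  Δ                 0           0           0           0
  eq            1.261     0.03654      0.1823      0.0433
  solve Keq expr → x = 0; check Q = 4.263

Q₀ = 6.9893e-04; Q < K (proceeds forward)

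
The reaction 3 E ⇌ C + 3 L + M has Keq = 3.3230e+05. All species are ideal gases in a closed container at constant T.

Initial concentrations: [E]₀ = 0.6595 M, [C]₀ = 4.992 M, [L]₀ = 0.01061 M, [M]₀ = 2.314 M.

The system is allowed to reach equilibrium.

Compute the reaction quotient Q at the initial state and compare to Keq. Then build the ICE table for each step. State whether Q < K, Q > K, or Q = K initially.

Q₀ = 4.8099e-05; Q < K (proceeds forward)

Q₀ = 4.8099e-05 vs Keq = 3.3230e+05 ⇒ Q<K, forward
Step 1:
                   E          C          L          M
  init        0.6595      4.992    0.01061      2.314
  Δ          -0.6374     0.2125     0.6374     0.2125
  eq         0.02208      5.204      0.648      2.526
  solve Keq expr → x = 0.2125; check Q = 3.3230e+05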